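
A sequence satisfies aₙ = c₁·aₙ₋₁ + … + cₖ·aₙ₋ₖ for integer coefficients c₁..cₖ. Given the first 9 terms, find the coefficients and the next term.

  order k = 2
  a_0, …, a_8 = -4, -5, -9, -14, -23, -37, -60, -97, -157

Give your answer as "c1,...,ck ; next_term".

  a_2 = 1·-5 + 1·-4 = -9
  a_3 = 1·-9 + 1·-5 = -14
  a_4 = 1·-14 + 1·-9 = -23
  a_5 = 1·-23 + 1·-14 = -37
  a_6 = 1·-37 + 1·-23 = -60
  a_7 = 1·-60 + 1·-37 = -97
  a_8 = 1·-97 + 1·-60 = -157
  a_9 = 1·-157 + 1·-97 = -254

1,1 ; -254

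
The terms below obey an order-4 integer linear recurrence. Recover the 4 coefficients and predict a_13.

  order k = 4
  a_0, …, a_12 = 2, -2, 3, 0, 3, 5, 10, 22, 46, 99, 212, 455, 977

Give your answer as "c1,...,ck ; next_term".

  a_4 = 2·0 + 1·3 + -1·-2 + -1·2 = 3
  a_5 = 2·3 + 1·0 + -1·3 + -1·-2 = 5
  a_6 = 2·5 + 1·3 + -1·0 + -1·3 = 10
  a_7 = 2·10 + 1·5 + -1·3 + -1·0 = 22
  a_8 = 2·22 + 1·10 + -1·5 + -1·3 = 46
  a_9 = 2·46 + 1·22 + -1·10 + -1·5 = 99
  a_10 = 2·99 + 1·46 + -1·22 + -1·10 = 212
  a_11 = 2·212 + 1·99 + -1·46 + -1·22 = 455
  a_12 = 2·455 + 1·212 + -1·99 + -1·46 = 977
  a_13 = 2·977 + 1·455 + -1·212 + -1·99 = 2098

2,1,-1,-1 ; 2098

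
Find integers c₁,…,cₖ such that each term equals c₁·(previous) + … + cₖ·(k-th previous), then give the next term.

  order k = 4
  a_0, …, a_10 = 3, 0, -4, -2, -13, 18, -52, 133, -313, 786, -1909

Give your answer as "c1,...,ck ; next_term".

  a_4 = -2·-2 + 2·-4 + 1·0 + -3·3 = -13
  a_5 = -2·-13 + 2·-2 + 1·-4 + -3·0 = 18
  a_6 = -2·18 + 2·-13 + 1·-2 + -3·-4 = -52
  a_7 = -2·-52 + 2·18 + 1·-13 + -3·-2 = 133
  a_8 = -2·133 + 2·-52 + 1·18 + -3·-13 = -313
  a_9 = -2·-313 + 2·133 + 1·-52 + -3·18 = 786
  a_10 = -2·786 + 2·-313 + 1·133 + -3·-52 = -1909
  a_11 = -2·-1909 + 2·786 + 1·-313 + -3·133 = 4678

-2,2,1,-3 ; 4678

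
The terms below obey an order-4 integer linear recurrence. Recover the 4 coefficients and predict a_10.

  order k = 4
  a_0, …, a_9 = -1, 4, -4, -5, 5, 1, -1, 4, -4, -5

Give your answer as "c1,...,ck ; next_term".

  a_4 = 0·-5 + -1·-4 + 0·4 + -1·-1 = 5
  a_5 = 0·5 + -1·-5 + 0·-4 + -1·4 = 1
  a_6 = 0·1 + -1·5 + 0·-5 + -1·-4 = -1
  a_7 = 0·-1 + -1·1 + 0·5 + -1·-5 = 4
  a_8 = 0·4 + -1·-1 + 0·1 + -1·5 = -4
  a_9 = 0·-4 + -1·4 + 0·-1 + -1·1 = -5
  a_10 = 0·-5 + -1·-4 + 0·4 + -1·-1 = 5

0,-1,0,-1 ; 5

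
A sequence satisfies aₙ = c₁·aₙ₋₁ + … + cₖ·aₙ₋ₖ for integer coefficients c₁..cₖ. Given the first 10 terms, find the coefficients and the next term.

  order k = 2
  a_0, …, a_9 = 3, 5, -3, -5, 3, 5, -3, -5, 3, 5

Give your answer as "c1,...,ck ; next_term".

  a_2 = 0·5 + -1·3 = -3
  a_3 = 0·-3 + -1·5 = -5
  a_4 = 0·-5 + -1·-3 = 3
  a_5 = 0·3 + -1·-5 = 5
  a_6 = 0·5 + -1·3 = -3
  a_7 = 0·-3 + -1·5 = -5
  a_8 = 0·-5 + -1·-3 = 3
  a_9 = 0·3 + -1·-5 = 5
  a_10 = 0·5 + -1·3 = -3

0,-1 ; -3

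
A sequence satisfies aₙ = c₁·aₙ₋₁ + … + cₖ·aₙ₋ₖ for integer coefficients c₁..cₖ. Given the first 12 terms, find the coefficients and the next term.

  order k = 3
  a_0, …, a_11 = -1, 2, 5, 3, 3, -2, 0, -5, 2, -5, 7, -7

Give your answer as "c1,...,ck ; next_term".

0,1,-1 ; 12

  a_3 = 0·5 + 1·2 + -1·-1 = 3
  a_4 = 0·3 + 1·5 + -1·2 = 3
  a_5 = 0·3 + 1·3 + -1·5 = -2
  a_6 = 0·-2 + 1·3 + -1·3 = 0
  a_7 = 0·0 + 1·-2 + -1·3 = -5
  a_8 = 0·-5 + 1·0 + -1·-2 = 2
  a_9 = 0·2 + 1·-5 + -1·0 = -5
  a_10 = 0·-5 + 1·2 + -1·-5 = 7
  a_11 = 0·7 + 1·-5 + -1·2 = -7
  a_12 = 0·-7 + 1·7 + -1·-5 = 12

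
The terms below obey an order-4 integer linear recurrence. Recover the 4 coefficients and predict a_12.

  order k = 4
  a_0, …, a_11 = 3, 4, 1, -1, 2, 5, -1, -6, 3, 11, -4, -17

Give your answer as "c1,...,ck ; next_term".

  a_4 = 0·-1 + -1·1 + 0·4 + 1·3 = 2
  a_5 = 0·2 + -1·-1 + 0·1 + 1·4 = 5
  a_6 = 0·5 + -1·2 + 0·-1 + 1·1 = -1
  a_7 = 0·-1 + -1·5 + 0·2 + 1·-1 = -6
  a_8 = 0·-6 + -1·-1 + 0·5 + 1·2 = 3
  a_9 = 0·3 + -1·-6 + 0·-1 + 1·5 = 11
  a_10 = 0·11 + -1·3 + 0·-6 + 1·-1 = -4
  a_11 = 0·-4 + -1·11 + 0·3 + 1·-6 = -17
  a_12 = 0·-17 + -1·-4 + 0·11 + 1·3 = 7

0,-1,0,1 ; 7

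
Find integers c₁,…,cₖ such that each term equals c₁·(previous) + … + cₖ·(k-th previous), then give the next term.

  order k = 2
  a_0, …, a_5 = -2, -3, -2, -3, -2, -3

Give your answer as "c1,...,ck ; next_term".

0,1 ; -2

  a_2 = 0·-3 + 1·-2 = -2
  a_3 = 0·-2 + 1·-3 = -3
  a_4 = 0·-3 + 1·-2 = -2
  a_5 = 0·-2 + 1·-3 = -3
  a_6 = 0·-3 + 1·-2 = -2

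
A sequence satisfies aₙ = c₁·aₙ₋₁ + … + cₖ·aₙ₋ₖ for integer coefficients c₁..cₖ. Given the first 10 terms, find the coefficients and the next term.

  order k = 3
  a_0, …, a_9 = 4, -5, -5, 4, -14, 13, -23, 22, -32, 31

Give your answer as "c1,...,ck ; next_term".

-1,1,1 ; -41

  a_3 = -1·-5 + 1·-5 + 1·4 = 4
  a_4 = -1·4 + 1·-5 + 1·-5 = -14
  a_5 = -1·-14 + 1·4 + 1·-5 = 13
  a_6 = -1·13 + 1·-14 + 1·4 = -23
  a_7 = -1·-23 + 1·13 + 1·-14 = 22
  a_8 = -1·22 + 1·-23 + 1·13 = -32
  a_9 = -1·-32 + 1·22 + 1·-23 = 31
  a_10 = -1·31 + 1·-32 + 1·22 = -41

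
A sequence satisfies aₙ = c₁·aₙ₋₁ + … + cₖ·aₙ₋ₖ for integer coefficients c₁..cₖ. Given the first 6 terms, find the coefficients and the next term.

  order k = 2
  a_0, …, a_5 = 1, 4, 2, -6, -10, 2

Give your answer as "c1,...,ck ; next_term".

1,-2 ; 22

  a_2 = 1·4 + -2·1 = 2
  a_3 = 1·2 + -2·4 = -6
  a_4 = 1·-6 + -2·2 = -10
  a_5 = 1·-10 + -2·-6 = 2
  a_6 = 1·2 + -2·-10 = 22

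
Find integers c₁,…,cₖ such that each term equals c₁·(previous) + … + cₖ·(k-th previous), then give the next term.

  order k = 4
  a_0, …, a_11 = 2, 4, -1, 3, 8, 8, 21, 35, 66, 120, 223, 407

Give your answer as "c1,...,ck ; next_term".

  a_4 = 0·3 + 2·-1 + 2·4 + 1·2 = 8
  a_5 = 0·8 + 2·3 + 2·-1 + 1·4 = 8
  a_6 = 0·8 + 2·8 + 2·3 + 1·-1 = 21
  a_7 = 0·21 + 2·8 + 2·8 + 1·3 = 35
  a_8 = 0·35 + 2·21 + 2·8 + 1·8 = 66
  a_9 = 0·66 + 2·35 + 2·21 + 1·8 = 120
  a_10 = 0·120 + 2·66 + 2·35 + 1·21 = 223
  a_11 = 0·223 + 2·120 + 2·66 + 1·35 = 407
  a_12 = 0·407 + 2·223 + 2·120 + 1·66 = 752

0,2,2,1 ; 752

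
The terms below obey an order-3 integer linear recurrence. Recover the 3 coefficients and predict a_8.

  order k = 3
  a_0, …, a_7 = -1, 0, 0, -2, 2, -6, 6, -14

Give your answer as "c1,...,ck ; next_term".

-1,2,2 ; 14

  a_3 = -1·0 + 2·0 + 2·-1 = -2
  a_4 = -1·-2 + 2·0 + 2·0 = 2
  a_5 = -1·2 + 2·-2 + 2·0 = -6
  a_6 = -1·-6 + 2·2 + 2·-2 = 6
  a_7 = -1·6 + 2·-6 + 2·2 = -14
  a_8 = -1·-14 + 2·6 + 2·-6 = 14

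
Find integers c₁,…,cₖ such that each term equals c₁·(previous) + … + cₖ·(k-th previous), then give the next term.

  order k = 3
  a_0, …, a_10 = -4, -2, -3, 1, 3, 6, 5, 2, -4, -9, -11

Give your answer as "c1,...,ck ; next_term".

  a_3 = 1·-3 + 0·-2 + -1·-4 = 1
  a_4 = 1·1 + 0·-3 + -1·-2 = 3
  a_5 = 1·3 + 0·1 + -1·-3 = 6
  a_6 = 1·6 + 0·3 + -1·1 = 5
  a_7 = 1·5 + 0·6 + -1·3 = 2
  a_8 = 1·2 + 0·5 + -1·6 = -4
  a_9 = 1·-4 + 0·2 + -1·5 = -9
  a_10 = 1·-9 + 0·-4 + -1·2 = -11
  a_11 = 1·-11 + 0·-9 + -1·-4 = -7

1,0,-1 ; -7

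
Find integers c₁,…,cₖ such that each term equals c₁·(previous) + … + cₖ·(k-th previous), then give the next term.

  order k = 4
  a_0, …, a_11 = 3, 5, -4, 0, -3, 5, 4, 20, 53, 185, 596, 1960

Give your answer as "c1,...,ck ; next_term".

3,1,-1,2 ; 6397

  a_4 = 3·0 + 1·-4 + -1·5 + 2·3 = -3
  a_5 = 3·-3 + 1·0 + -1·-4 + 2·5 = 5
  a_6 = 3·5 + 1·-3 + -1·0 + 2·-4 = 4
  a_7 = 3·4 + 1·5 + -1·-3 + 2·0 = 20
  a_8 = 3·20 + 1·4 + -1·5 + 2·-3 = 53
  a_9 = 3·53 + 1·20 + -1·4 + 2·5 = 185
  a_10 = 3·185 + 1·53 + -1·20 + 2·4 = 596
  a_11 = 3·596 + 1·185 + -1·53 + 2·20 = 1960
  a_12 = 3·1960 + 1·596 + -1·185 + 2·53 = 6397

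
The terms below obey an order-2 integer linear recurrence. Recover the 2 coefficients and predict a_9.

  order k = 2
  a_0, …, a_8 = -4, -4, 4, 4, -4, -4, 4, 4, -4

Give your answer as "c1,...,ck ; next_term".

  a_2 = 0·-4 + -1·-4 = 4
  a_3 = 0·4 + -1·-4 = 4
  a_4 = 0·4 + -1·4 = -4
  a_5 = 0·-4 + -1·4 = -4
  a_6 = 0·-4 + -1·-4 = 4
  a_7 = 0·4 + -1·-4 = 4
  a_8 = 0·4 + -1·4 = -4
  a_9 = 0·-4 + -1·4 = -4

0,-1 ; -4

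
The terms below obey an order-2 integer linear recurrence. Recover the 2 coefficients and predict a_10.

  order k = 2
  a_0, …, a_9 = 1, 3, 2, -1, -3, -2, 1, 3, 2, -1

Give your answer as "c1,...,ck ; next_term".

  a_2 = 1·3 + -1·1 = 2
  a_3 = 1·2 + -1·3 = -1
  a_4 = 1·-1 + -1·2 = -3
  a_5 = 1·-3 + -1·-1 = -2
  a_6 = 1·-2 + -1·-3 = 1
  a_7 = 1·1 + -1·-2 = 3
  a_8 = 1·3 + -1·1 = 2
  a_9 = 1·2 + -1·3 = -1
  a_10 = 1·-1 + -1·2 = -3

1,-1 ; -3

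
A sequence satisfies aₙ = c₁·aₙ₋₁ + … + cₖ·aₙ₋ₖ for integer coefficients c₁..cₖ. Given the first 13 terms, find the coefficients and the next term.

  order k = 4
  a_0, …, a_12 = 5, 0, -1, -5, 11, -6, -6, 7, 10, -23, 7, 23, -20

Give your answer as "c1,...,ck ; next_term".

-1,-1,0,1 ; -26

  a_4 = -1·-5 + -1·-1 + 0·0 + 1·5 = 11
  a_5 = -1·11 + -1·-5 + 0·-1 + 1·0 = -6
  a_6 = -1·-6 + -1·11 + 0·-5 + 1·-1 = -6
  a_7 = -1·-6 + -1·-6 + 0·11 + 1·-5 = 7
  a_8 = -1·7 + -1·-6 + 0·-6 + 1·11 = 10
  a_9 = -1·10 + -1·7 + 0·-6 + 1·-6 = -23
  a_10 = -1·-23 + -1·10 + 0·7 + 1·-6 = 7
  a_11 = -1·7 + -1·-23 + 0·10 + 1·7 = 23
  a_12 = -1·23 + -1·7 + 0·-23 + 1·10 = -20
  a_13 = -1·-20 + -1·23 + 0·7 + 1·-23 = -26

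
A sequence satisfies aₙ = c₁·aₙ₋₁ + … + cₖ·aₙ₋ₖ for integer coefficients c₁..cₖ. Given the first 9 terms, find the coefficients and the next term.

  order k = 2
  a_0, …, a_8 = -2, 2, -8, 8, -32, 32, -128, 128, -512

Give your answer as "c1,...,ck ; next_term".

0,4 ; 512

  a_2 = 0·2 + 4·-2 = -8
  a_3 = 0·-8 + 4·2 = 8
  a_4 = 0·8 + 4·-8 = -32
  a_5 = 0·-32 + 4·8 = 32
  a_6 = 0·32 + 4·-32 = -128
  a_7 = 0·-128 + 4·32 = 128
  a_8 = 0·128 + 4·-128 = -512
  a_9 = 0·-512 + 4·128 = 512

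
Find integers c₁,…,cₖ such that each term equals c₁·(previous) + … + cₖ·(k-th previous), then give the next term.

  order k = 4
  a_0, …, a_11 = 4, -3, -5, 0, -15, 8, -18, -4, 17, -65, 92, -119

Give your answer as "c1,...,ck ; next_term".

-1,1,2,-1 ; 64

  a_4 = -1·0 + 1·-5 + 2·-3 + -1·4 = -15
  a_5 = -1·-15 + 1·0 + 2·-5 + -1·-3 = 8
  a_6 = -1·8 + 1·-15 + 2·0 + -1·-5 = -18
  a_7 = -1·-18 + 1·8 + 2·-15 + -1·0 = -4
  a_8 = -1·-4 + 1·-18 + 2·8 + -1·-15 = 17
  a_9 = -1·17 + 1·-4 + 2·-18 + -1·8 = -65
  a_10 = -1·-65 + 1·17 + 2·-4 + -1·-18 = 92
  a_11 = -1·92 + 1·-65 + 2·17 + -1·-4 = -119
  a_12 = -1·-119 + 1·92 + 2·-65 + -1·17 = 64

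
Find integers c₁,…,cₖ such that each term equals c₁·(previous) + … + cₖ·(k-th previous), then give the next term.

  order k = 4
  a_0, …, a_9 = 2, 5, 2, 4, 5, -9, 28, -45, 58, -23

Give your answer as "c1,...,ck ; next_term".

-2,0,3,-1 ; -117

  a_4 = -2·4 + 0·2 + 3·5 + -1·2 = 5
  a_5 = -2·5 + 0·4 + 3·2 + -1·5 = -9
  a_6 = -2·-9 + 0·5 + 3·4 + -1·2 = 28
  a_7 = -2·28 + 0·-9 + 3·5 + -1·4 = -45
  a_8 = -2·-45 + 0·28 + 3·-9 + -1·5 = 58
  a_9 = -2·58 + 0·-45 + 3·28 + -1·-9 = -23
  a_10 = -2·-23 + 0·58 + 3·-45 + -1·28 = -117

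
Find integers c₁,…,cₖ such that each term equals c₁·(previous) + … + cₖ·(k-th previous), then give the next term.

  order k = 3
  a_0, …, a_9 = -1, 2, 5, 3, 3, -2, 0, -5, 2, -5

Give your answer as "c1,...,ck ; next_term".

0,1,-1 ; 7

  a_3 = 0·5 + 1·2 + -1·-1 = 3
  a_4 = 0·3 + 1·5 + -1·2 = 3
  a_5 = 0·3 + 1·3 + -1·5 = -2
  a_6 = 0·-2 + 1·3 + -1·3 = 0
  a_7 = 0·0 + 1·-2 + -1·3 = -5
  a_8 = 0·-5 + 1·0 + -1·-2 = 2
  a_9 = 0·2 + 1·-5 + -1·0 = -5
  a_10 = 0·-5 + 1·2 + -1·-5 = 7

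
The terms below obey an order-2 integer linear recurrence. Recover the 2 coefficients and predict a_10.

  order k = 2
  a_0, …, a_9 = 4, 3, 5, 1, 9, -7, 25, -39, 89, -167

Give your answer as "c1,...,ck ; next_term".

  a_2 = -1·3 + 2·4 = 5
  a_3 = -1·5 + 2·3 = 1
  a_4 = -1·1 + 2·5 = 9
  a_5 = -1·9 + 2·1 = -7
  a_6 = -1·-7 + 2·9 = 25
  a_7 = -1·25 + 2·-7 = -39
  a_8 = -1·-39 + 2·25 = 89
  a_9 = -1·89 + 2·-39 = -167
  a_10 = -1·-167 + 2·89 = 345

-1,2 ; 345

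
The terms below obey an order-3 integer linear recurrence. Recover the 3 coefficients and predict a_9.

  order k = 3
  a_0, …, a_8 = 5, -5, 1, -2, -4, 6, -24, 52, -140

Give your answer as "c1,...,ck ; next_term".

-2,2,2 ; 336

  a_3 = -2·1 + 2·-5 + 2·5 = -2
  a_4 = -2·-2 + 2·1 + 2·-5 = -4
  a_5 = -2·-4 + 2·-2 + 2·1 = 6
  a_6 = -2·6 + 2·-4 + 2·-2 = -24
  a_7 = -2·-24 + 2·6 + 2·-4 = 52
  a_8 = -2·52 + 2·-24 + 2·6 = -140
  a_9 = -2·-140 + 2·52 + 2·-24 = 336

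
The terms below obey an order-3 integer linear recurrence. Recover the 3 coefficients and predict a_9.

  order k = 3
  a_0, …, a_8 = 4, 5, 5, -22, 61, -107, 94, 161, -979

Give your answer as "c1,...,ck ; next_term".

-3,-3,2 ; 2642

  a_3 = -3·5 + -3·5 + 2·4 = -22
  a_4 = -3·-22 + -3·5 + 2·5 = 61
  a_5 = -3·61 + -3·-22 + 2·5 = -107
  a_6 = -3·-107 + -3·61 + 2·-22 = 94
  a_7 = -3·94 + -3·-107 + 2·61 = 161
  a_8 = -3·161 + -3·94 + 2·-107 = -979
  a_9 = -3·-979 + -3·161 + 2·94 = 2642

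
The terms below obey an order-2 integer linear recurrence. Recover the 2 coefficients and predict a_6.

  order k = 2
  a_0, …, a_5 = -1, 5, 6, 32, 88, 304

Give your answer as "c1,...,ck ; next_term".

2,4 ; 960

  a_2 = 2·5 + 4·-1 = 6
  a_3 = 2·6 + 4·5 = 32
  a_4 = 2·32 + 4·6 = 88
  a_5 = 2·88 + 4·32 = 304
  a_6 = 2·304 + 4·88 = 960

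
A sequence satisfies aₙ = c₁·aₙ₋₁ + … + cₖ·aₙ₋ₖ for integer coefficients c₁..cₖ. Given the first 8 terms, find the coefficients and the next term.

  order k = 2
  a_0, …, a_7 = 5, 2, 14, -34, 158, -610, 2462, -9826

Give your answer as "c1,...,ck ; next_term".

  a_2 = -3·2 + 4·5 = 14
  a_3 = -3·14 + 4·2 = -34
  a_4 = -3·-34 + 4·14 = 158
  a_5 = -3·158 + 4·-34 = -610
  a_6 = -3·-610 + 4·158 = 2462
  a_7 = -3·2462 + 4·-610 = -9826
  a_8 = -3·-9826 + 4·2462 = 39326

-3,4 ; 39326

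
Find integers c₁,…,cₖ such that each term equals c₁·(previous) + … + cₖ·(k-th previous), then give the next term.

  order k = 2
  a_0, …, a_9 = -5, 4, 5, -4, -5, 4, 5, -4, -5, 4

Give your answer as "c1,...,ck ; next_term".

0,-1 ; 5

  a_2 = 0·4 + -1·-5 = 5
  a_3 = 0·5 + -1·4 = -4
  a_4 = 0·-4 + -1·5 = -5
  a_5 = 0·-5 + -1·-4 = 4
  a_6 = 0·4 + -1·-5 = 5
  a_7 = 0·5 + -1·4 = -4
  a_8 = 0·-4 + -1·5 = -5
  a_9 = 0·-5 + -1·-4 = 4
  a_10 = 0·4 + -1·-5 = 5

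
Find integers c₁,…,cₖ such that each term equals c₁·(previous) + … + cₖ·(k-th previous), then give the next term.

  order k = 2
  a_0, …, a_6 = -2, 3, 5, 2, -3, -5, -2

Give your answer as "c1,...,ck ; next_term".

  a_2 = 1·3 + -1·-2 = 5
  a_3 = 1·5 + -1·3 = 2
  a_4 = 1·2 + -1·5 = -3
  a_5 = 1·-3 + -1·2 = -5
  a_6 = 1·-5 + -1·-3 = -2
  a_7 = 1·-2 + -1·-5 = 3

1,-1 ; 3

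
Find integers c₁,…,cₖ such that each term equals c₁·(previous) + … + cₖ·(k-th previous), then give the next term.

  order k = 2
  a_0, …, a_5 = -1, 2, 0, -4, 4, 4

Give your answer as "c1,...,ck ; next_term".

  a_2 = -1·2 + -2·-1 = 0
  a_3 = -1·0 + -2·2 = -4
  a_4 = -1·-4 + -2·0 = 4
  a_5 = -1·4 + -2·-4 = 4
  a_6 = -1·4 + -2·4 = -12

-1,-2 ; -12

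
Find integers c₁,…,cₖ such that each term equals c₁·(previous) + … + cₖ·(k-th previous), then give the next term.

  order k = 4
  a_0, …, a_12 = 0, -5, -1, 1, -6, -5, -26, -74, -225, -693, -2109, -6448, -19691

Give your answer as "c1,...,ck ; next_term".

2,3,1,-1 ; -60142

  a_4 = 2·1 + 3·-1 + 1·-5 + -1·0 = -6
  a_5 = 2·-6 + 3·1 + 1·-1 + -1·-5 = -5
  a_6 = 2·-5 + 3·-6 + 1·1 + -1·-1 = -26
  a_7 = 2·-26 + 3·-5 + 1·-6 + -1·1 = -74
  a_8 = 2·-74 + 3·-26 + 1·-5 + -1·-6 = -225
  a_9 = 2·-225 + 3·-74 + 1·-26 + -1·-5 = -693
  a_10 = 2·-693 + 3·-225 + 1·-74 + -1·-26 = -2109
  a_11 = 2·-2109 + 3·-693 + 1·-225 + -1·-74 = -6448
  a_12 = 2·-6448 + 3·-2109 + 1·-693 + -1·-225 = -19691
  a_13 = 2·-19691 + 3·-6448 + 1·-2109 + -1·-693 = -60142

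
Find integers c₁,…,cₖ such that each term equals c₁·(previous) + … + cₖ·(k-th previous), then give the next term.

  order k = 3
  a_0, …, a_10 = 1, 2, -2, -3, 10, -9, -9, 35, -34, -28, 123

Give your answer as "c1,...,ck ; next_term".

  a_3 = -2·-2 + -3·2 + -1·1 = -3
  a_4 = -2·-3 + -3·-2 + -1·2 = 10
  a_5 = -2·10 + -3·-3 + -1·-2 = -9
  a_6 = -2·-9 + -3·10 + -1·-3 = -9
  a_7 = -2·-9 + -3·-9 + -1·10 = 35
  a_8 = -2·35 + -3·-9 + -1·-9 = -34
  a_9 = -2·-34 + -3·35 + -1·-9 = -28
  a_10 = -2·-28 + -3·-34 + -1·35 = 123
  a_11 = -2·123 + -3·-28 + -1·-34 = -128

-2,-3,-1 ; -128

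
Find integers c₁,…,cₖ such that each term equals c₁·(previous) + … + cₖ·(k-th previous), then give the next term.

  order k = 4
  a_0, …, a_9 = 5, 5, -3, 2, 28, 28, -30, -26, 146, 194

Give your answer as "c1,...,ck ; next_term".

1,-2,2,2 ; -210

  a_4 = 1·2 + -2·-3 + 2·5 + 2·5 = 28
  a_5 = 1·28 + -2·2 + 2·-3 + 2·5 = 28
  a_6 = 1·28 + -2·28 + 2·2 + 2·-3 = -30
  a_7 = 1·-30 + -2·28 + 2·28 + 2·2 = -26
  a_8 = 1·-26 + -2·-30 + 2·28 + 2·28 = 146
  a_9 = 1·146 + -2·-26 + 2·-30 + 2·28 = 194
  a_10 = 1·194 + -2·146 + 2·-26 + 2·-30 = -210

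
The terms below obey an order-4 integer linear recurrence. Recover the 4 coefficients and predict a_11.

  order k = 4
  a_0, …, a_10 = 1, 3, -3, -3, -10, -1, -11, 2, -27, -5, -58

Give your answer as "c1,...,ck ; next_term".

1,1,-2,2 ; -5

  a_4 = 1·-3 + 1·-3 + -2·3 + 2·1 = -10
  a_5 = 1·-10 + 1·-3 + -2·-3 + 2·3 = -1
  a_6 = 1·-1 + 1·-10 + -2·-3 + 2·-3 = -11
  a_7 = 1·-11 + 1·-1 + -2·-10 + 2·-3 = 2
  a_8 = 1·2 + 1·-11 + -2·-1 + 2·-10 = -27
  a_9 = 1·-27 + 1·2 + -2·-11 + 2·-1 = -5
  a_10 = 1·-5 + 1·-27 + -2·2 + 2·-11 = -58
  a_11 = 1·-58 + 1·-5 + -2·-27 + 2·2 = -5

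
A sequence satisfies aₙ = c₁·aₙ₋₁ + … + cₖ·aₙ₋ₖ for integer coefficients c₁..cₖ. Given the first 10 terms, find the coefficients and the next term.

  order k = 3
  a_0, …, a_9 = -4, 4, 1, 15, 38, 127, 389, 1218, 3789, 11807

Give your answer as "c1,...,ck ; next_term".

  a_3 = 3·1 + 1·4 + -2·-4 = 15
  a_4 = 3·15 + 1·1 + -2·4 = 38
  a_5 = 3·38 + 1·15 + -2·1 = 127
  a_6 = 3·127 + 1·38 + -2·15 = 389
  a_7 = 3·389 + 1·127 + -2·38 = 1218
  a_8 = 3·1218 + 1·389 + -2·127 = 3789
  a_9 = 3·3789 + 1·1218 + -2·389 = 11807
  a_10 = 3·11807 + 1·3789 + -2·1218 = 36774

3,1,-2 ; 36774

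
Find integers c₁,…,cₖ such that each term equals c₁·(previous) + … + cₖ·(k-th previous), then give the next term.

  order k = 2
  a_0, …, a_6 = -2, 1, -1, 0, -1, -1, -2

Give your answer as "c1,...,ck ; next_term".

1,1 ; -3

  a_2 = 1·1 + 1·-2 = -1
  a_3 = 1·-1 + 1·1 = 0
  a_4 = 1·0 + 1·-1 = -1
  a_5 = 1·-1 + 1·0 = -1
  a_6 = 1·-1 + 1·-1 = -2
  a_7 = 1·-2 + 1·-1 = -3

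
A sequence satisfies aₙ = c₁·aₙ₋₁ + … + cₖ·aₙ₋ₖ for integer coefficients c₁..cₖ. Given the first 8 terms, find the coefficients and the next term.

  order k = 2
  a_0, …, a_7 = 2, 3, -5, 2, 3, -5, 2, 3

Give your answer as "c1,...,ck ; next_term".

  a_2 = -1·3 + -1·2 = -5
  a_3 = -1·-5 + -1·3 = 2
  a_4 = -1·2 + -1·-5 = 3
  a_5 = -1·3 + -1·2 = -5
  a_6 = -1·-5 + -1·3 = 2
  a_7 = -1·2 + -1·-5 = 3
  a_8 = -1·3 + -1·2 = -5

-1,-1 ; -5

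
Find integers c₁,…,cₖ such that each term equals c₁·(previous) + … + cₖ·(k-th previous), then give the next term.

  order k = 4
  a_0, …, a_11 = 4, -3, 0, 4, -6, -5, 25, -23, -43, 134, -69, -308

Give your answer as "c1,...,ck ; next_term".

-1,-2,2,1 ; 671

  a_4 = -1·4 + -2·0 + 2·-3 + 1·4 = -6
  a_5 = -1·-6 + -2·4 + 2·0 + 1·-3 = -5
  a_6 = -1·-5 + -2·-6 + 2·4 + 1·0 = 25
  a_7 = -1·25 + -2·-5 + 2·-6 + 1·4 = -23
  a_8 = -1·-23 + -2·25 + 2·-5 + 1·-6 = -43
  a_9 = -1·-43 + -2·-23 + 2·25 + 1·-5 = 134
  a_10 = -1·134 + -2·-43 + 2·-23 + 1·25 = -69
  a_11 = -1·-69 + -2·134 + 2·-43 + 1·-23 = -308
  a_12 = -1·-308 + -2·-69 + 2·134 + 1·-43 = 671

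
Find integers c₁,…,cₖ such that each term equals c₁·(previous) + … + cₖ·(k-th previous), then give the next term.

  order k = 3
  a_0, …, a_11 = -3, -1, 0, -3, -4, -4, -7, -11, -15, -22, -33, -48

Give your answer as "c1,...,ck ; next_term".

1,0,1 ; -70

  a_3 = 1·0 + 0·-1 + 1·-3 = -3
  a_4 = 1·-3 + 0·0 + 1·-1 = -4
  a_5 = 1·-4 + 0·-3 + 1·0 = -4
  a_6 = 1·-4 + 0·-4 + 1·-3 = -7
  a_7 = 1·-7 + 0·-4 + 1·-4 = -11
  a_8 = 1·-11 + 0·-7 + 1·-4 = -15
  a_9 = 1·-15 + 0·-11 + 1·-7 = -22
  a_10 = 1·-22 + 0·-15 + 1·-11 = -33
  a_11 = 1·-33 + 0·-22 + 1·-15 = -48
  a_12 = 1·-48 + 0·-33 + 1·-22 = -70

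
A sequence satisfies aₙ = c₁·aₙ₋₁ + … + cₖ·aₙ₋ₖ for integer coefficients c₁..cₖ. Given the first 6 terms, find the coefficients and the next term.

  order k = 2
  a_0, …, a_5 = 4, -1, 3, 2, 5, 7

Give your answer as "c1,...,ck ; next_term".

  a_2 = 1·-1 + 1·4 = 3
  a_3 = 1·3 + 1·-1 = 2
  a_4 = 1·2 + 1·3 = 5
  a_5 = 1·5 + 1·2 = 7
  a_6 = 1·7 + 1·5 = 12

1,1 ; 12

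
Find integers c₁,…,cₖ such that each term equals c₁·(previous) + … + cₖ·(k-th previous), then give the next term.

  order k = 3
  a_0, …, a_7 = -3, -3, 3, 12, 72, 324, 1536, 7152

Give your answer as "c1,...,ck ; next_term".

  a_3 = 4·3 + 4·-3 + -4·-3 = 12
  a_4 = 4·12 + 4·3 + -4·-3 = 72
  a_5 = 4·72 + 4·12 + -4·3 = 324
  a_6 = 4·324 + 4·72 + -4·12 = 1536
  a_7 = 4·1536 + 4·324 + -4·72 = 7152
  a_8 = 4·7152 + 4·1536 + -4·324 = 33456

4,4,-4 ; 33456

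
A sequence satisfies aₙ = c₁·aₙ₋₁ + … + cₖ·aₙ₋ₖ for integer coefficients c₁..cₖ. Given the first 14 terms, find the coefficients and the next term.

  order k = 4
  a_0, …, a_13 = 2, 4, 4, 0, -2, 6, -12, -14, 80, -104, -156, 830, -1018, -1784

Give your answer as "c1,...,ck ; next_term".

-1,-3,4,-3 ; 8626

  a_4 = -1·0 + -3·4 + 4·4 + -3·2 = -2
  a_5 = -1·-2 + -3·0 + 4·4 + -3·4 = 6
  a_6 = -1·6 + -3·-2 + 4·0 + -3·4 = -12
  a_7 = -1·-12 + -3·6 + 4·-2 + -3·0 = -14
  a_8 = -1·-14 + -3·-12 + 4·6 + -3·-2 = 80
  a_9 = -1·80 + -3·-14 + 4·-12 + -3·6 = -104
  a_10 = -1·-104 + -3·80 + 4·-14 + -3·-12 = -156
  a_11 = -1·-156 + -3·-104 + 4·80 + -3·-14 = 830
  a_12 = -1·830 + -3·-156 + 4·-104 + -3·80 = -1018
  a_13 = -1·-1018 + -3·830 + 4·-156 + -3·-104 = -1784
  a_14 = -1·-1784 + -3·-1018 + 4·830 + -3·-156 = 8626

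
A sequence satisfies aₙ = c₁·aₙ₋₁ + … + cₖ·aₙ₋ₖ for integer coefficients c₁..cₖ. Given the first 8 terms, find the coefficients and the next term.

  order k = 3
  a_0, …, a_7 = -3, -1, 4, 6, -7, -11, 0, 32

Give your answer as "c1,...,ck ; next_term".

-1,-1,-3 ; 1

  a_3 = -1·4 + -1·-1 + -3·-3 = 6
  a_4 = -1·6 + -1·4 + -3·-1 = -7
  a_5 = -1·-7 + -1·6 + -3·4 = -11
  a_6 = -1·-11 + -1·-7 + -3·6 = 0
  a_7 = -1·0 + -1·-11 + -3·-7 = 32
  a_8 = -1·32 + -1·0 + -3·-11 = 1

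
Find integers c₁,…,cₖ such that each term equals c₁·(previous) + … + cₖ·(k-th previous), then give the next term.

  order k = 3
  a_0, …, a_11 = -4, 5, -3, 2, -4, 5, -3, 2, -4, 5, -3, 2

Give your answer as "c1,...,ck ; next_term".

  a_3 = -1·-3 + -1·5 + -1·-4 = 2
  a_4 = -1·2 + -1·-3 + -1·5 = -4
  a_5 = -1·-4 + -1·2 + -1·-3 = 5
  a_6 = -1·5 + -1·-4 + -1·2 = -3
  a_7 = -1·-3 + -1·5 + -1·-4 = 2
  a_8 = -1·2 + -1·-3 + -1·5 = -4
  a_9 = -1·-4 + -1·2 + -1·-3 = 5
  a_10 = -1·5 + -1·-4 + -1·2 = -3
  a_11 = -1·-3 + -1·5 + -1·-4 = 2
  a_12 = -1·2 + -1·-3 + -1·5 = -4

-1,-1,-1 ; -4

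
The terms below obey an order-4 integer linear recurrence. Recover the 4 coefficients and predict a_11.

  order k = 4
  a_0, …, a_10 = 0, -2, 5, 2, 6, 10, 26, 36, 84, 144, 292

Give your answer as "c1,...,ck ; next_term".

0,2,2,2 ; 528

  a_4 = 0·2 + 2·5 + 2·-2 + 2·0 = 6
  a_5 = 0·6 + 2·2 + 2·5 + 2·-2 = 10
  a_6 = 0·10 + 2·6 + 2·2 + 2·5 = 26
  a_7 = 0·26 + 2·10 + 2·6 + 2·2 = 36
  a_8 = 0·36 + 2·26 + 2·10 + 2·6 = 84
  a_9 = 0·84 + 2·36 + 2·26 + 2·10 = 144
  a_10 = 0·144 + 2·84 + 2·36 + 2·26 = 292
  a_11 = 0·292 + 2·144 + 2·84 + 2·36 = 528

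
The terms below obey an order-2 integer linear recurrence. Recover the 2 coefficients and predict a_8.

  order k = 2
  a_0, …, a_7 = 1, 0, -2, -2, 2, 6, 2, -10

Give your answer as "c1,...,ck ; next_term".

1,-2 ; -14

  a_2 = 1·0 + -2·1 = -2
  a_3 = 1·-2 + -2·0 = -2
  a_4 = 1·-2 + -2·-2 = 2
  a_5 = 1·2 + -2·-2 = 6
  a_6 = 1·6 + -2·2 = 2
  a_7 = 1·2 + -2·6 = -10
  a_8 = 1·-10 + -2·2 = -14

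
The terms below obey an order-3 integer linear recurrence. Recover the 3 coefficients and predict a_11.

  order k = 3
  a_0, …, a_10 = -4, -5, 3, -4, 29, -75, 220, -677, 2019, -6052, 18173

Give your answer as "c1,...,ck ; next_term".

-2,2,-3 ; -54507

  a_3 = -2·3 + 2·-5 + -3·-4 = -4
  a_4 = -2·-4 + 2·3 + -3·-5 = 29
  a_5 = -2·29 + 2·-4 + -3·3 = -75
  a_6 = -2·-75 + 2·29 + -3·-4 = 220
  a_7 = -2·220 + 2·-75 + -3·29 = -677
  a_8 = -2·-677 + 2·220 + -3·-75 = 2019
  a_9 = -2·2019 + 2·-677 + -3·220 = -6052
  a_10 = -2·-6052 + 2·2019 + -3·-677 = 18173
  a_11 = -2·18173 + 2·-6052 + -3·2019 = -54507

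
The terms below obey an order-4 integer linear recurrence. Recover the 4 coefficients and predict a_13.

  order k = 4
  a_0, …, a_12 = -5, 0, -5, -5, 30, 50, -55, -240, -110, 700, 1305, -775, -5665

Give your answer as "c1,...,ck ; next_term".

1,-4,0,-3 ; -4665

  a_4 = 1·-5 + -4·-5 + 0·0 + -3·-5 = 30
  a_5 = 1·30 + -4·-5 + 0·-5 + -3·0 = 50
  a_6 = 1·50 + -4·30 + 0·-5 + -3·-5 = -55
  a_7 = 1·-55 + -4·50 + 0·30 + -3·-5 = -240
  a_8 = 1·-240 + -4·-55 + 0·50 + -3·30 = -110
  a_9 = 1·-110 + -4·-240 + 0·-55 + -3·50 = 700
  a_10 = 1·700 + -4·-110 + 0·-240 + -3·-55 = 1305
  a_11 = 1·1305 + -4·700 + 0·-110 + -3·-240 = -775
  a_12 = 1·-775 + -4·1305 + 0·700 + -3·-110 = -5665
  a_13 = 1·-5665 + -4·-775 + 0·1305 + -3·700 = -4665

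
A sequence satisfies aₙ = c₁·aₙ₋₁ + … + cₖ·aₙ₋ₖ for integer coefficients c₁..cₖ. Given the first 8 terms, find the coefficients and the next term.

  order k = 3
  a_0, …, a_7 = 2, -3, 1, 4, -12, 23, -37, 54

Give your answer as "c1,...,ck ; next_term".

  a_3 = -3·1 + -3·-3 + -1·2 = 4
  a_4 = -3·4 + -3·1 + -1·-3 = -12
  a_5 = -3·-12 + -3·4 + -1·1 = 23
  a_6 = -3·23 + -3·-12 + -1·4 = -37
  a_7 = -3·-37 + -3·23 + -1·-12 = 54
  a_8 = -3·54 + -3·-37 + -1·23 = -74

-3,-3,-1 ; -74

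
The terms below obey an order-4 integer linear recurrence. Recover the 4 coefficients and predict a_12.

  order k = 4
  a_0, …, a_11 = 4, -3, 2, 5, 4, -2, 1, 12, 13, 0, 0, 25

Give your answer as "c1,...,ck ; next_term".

1,-1,1,1 ; 38

  a_4 = 1·5 + -1·2 + 1·-3 + 1·4 = 4
  a_5 = 1·4 + -1·5 + 1·2 + 1·-3 = -2
  a_6 = 1·-2 + -1·4 + 1·5 + 1·2 = 1
  a_7 = 1·1 + -1·-2 + 1·4 + 1·5 = 12
  a_8 = 1·12 + -1·1 + 1·-2 + 1·4 = 13
  a_9 = 1·13 + -1·12 + 1·1 + 1·-2 = 0
  a_10 = 1·0 + -1·13 + 1·12 + 1·1 = 0
  a_11 = 1·0 + -1·0 + 1·13 + 1·12 = 25
  a_12 = 1·25 + -1·0 + 1·0 + 1·13 = 38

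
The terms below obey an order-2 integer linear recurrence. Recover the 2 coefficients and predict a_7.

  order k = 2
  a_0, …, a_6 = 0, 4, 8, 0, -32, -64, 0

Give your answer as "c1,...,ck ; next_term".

2,-4 ; 256

  a_2 = 2·4 + -4·0 = 8
  a_3 = 2·8 + -4·4 = 0
  a_4 = 2·0 + -4·8 = -32
  a_5 = 2·-32 + -4·0 = -64
  a_6 = 2·-64 + -4·-32 = 0
  a_7 = 2·0 + -4·-64 = 256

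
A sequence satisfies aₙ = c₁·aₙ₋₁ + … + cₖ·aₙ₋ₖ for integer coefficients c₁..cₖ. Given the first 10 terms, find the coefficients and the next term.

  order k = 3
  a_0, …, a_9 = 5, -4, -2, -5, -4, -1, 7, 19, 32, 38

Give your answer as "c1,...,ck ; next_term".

  a_3 = 2·-2 + -1·-4 + -1·5 = -5
  a_4 = 2·-5 + -1·-2 + -1·-4 = -4
  a_5 = 2·-4 + -1·-5 + -1·-2 = -1
  a_6 = 2·-1 + -1·-4 + -1·-5 = 7
  a_7 = 2·7 + -1·-1 + -1·-4 = 19
  a_8 = 2·19 + -1·7 + -1·-1 = 32
  a_9 = 2·32 + -1·19 + -1·7 = 38
  a_10 = 2·38 + -1·32 + -1·19 = 25

2,-1,-1 ; 25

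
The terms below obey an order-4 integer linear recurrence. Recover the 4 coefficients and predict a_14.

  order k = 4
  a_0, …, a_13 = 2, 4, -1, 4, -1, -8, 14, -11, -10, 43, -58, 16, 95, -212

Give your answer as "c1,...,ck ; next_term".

-1,-1,1,-1 ; 191

  a_4 = -1·4 + -1·-1 + 1·4 + -1·2 = -1
  a_5 = -1·-1 + -1·4 + 1·-1 + -1·4 = -8
  a_6 = -1·-8 + -1·-1 + 1·4 + -1·-1 = 14
  a_7 = -1·14 + -1·-8 + 1·-1 + -1·4 = -11
  a_8 = -1·-11 + -1·14 + 1·-8 + -1·-1 = -10
  a_9 = -1·-10 + -1·-11 + 1·14 + -1·-8 = 43
  a_10 = -1·43 + -1·-10 + 1·-11 + -1·14 = -58
  a_11 = -1·-58 + -1·43 + 1·-10 + -1·-11 = 16
  a_12 = -1·16 + -1·-58 + 1·43 + -1·-10 = 95
  a_13 = -1·95 + -1·16 + 1·-58 + -1·43 = -212
  a_14 = -1·-212 + -1·95 + 1·16 + -1·-58 = 191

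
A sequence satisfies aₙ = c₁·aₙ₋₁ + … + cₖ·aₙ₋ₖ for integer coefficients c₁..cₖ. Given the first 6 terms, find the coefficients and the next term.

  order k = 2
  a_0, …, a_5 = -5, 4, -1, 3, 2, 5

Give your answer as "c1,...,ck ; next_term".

  a_2 = 1·4 + 1·-5 = -1
  a_3 = 1·-1 + 1·4 = 3
  a_4 = 1·3 + 1·-1 = 2
  a_5 = 1·2 + 1·3 = 5
  a_6 = 1·5 + 1·2 = 7

1,1 ; 7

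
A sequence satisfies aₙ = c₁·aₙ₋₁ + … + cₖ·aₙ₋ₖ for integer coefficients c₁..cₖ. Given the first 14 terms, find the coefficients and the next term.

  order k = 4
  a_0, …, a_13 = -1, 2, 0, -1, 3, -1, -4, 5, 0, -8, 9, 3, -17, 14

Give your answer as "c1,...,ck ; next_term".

  a_4 = 0·-1 + -1·0 + 1·2 + -1·-1 = 3
  a_5 = 0·3 + -1·-1 + 1·0 + -1·2 = -1
  a_6 = 0·-1 + -1·3 + 1·-1 + -1·0 = -4
  a_7 = 0·-4 + -1·-1 + 1·3 + -1·-1 = 5
  a_8 = 0·5 + -1·-4 + 1·-1 + -1·3 = 0
  a_9 = 0·0 + -1·5 + 1·-4 + -1·-1 = -8
  a_10 = 0·-8 + -1·0 + 1·5 + -1·-4 = 9
  a_11 = 0·9 + -1·-8 + 1·0 + -1·5 = 3
  a_12 = 0·3 + -1·9 + 1·-8 + -1·0 = -17
  a_13 = 0·-17 + -1·3 + 1·9 + -1·-8 = 14
  a_14 = 0·14 + -1·-17 + 1·3 + -1·9 = 11

0,-1,1,-1 ; 11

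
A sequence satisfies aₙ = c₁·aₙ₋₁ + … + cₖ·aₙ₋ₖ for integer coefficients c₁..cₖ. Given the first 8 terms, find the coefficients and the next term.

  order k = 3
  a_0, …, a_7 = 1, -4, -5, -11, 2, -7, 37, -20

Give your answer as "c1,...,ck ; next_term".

0,2,-3 ; 95

  a_3 = 0·-5 + 2·-4 + -3·1 = -11
  a_4 = 0·-11 + 2·-5 + -3·-4 = 2
  a_5 = 0·2 + 2·-11 + -3·-5 = -7
  a_6 = 0·-7 + 2·2 + -3·-11 = 37
  a_7 = 0·37 + 2·-7 + -3·2 = -20
  a_8 = 0·-20 + 2·37 + -3·-7 = 95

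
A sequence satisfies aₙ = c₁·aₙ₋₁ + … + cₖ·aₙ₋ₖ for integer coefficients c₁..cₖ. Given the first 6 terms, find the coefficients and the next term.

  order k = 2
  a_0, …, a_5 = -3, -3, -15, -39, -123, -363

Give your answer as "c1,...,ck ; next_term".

2,3 ; -1095

  a_2 = 2·-3 + 3·-3 = -15
  a_3 = 2·-15 + 3·-3 = -39
  a_4 = 2·-39 + 3·-15 = -123
  a_5 = 2·-123 + 3·-39 = -363
  a_6 = 2·-363 + 3·-123 = -1095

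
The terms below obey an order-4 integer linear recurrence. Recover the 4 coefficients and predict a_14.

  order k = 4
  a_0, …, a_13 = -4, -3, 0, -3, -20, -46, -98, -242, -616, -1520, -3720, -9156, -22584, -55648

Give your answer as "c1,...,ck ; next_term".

  a_4 = 2·-3 + 0·0 + 2·-3 + 2·-4 = -20
  a_5 = 2·-20 + 0·-3 + 2·0 + 2·-3 = -46
  a_6 = 2·-46 + 0·-20 + 2·-3 + 2·0 = -98
  a_7 = 2·-98 + 0·-46 + 2·-20 + 2·-3 = -242
  a_8 = 2·-242 + 0·-98 + 2·-46 + 2·-20 = -616
  a_9 = 2·-616 + 0·-242 + 2·-98 + 2·-46 = -1520
  a_10 = 2·-1520 + 0·-616 + 2·-242 + 2·-98 = -3720
  a_11 = 2·-3720 + 0·-1520 + 2·-616 + 2·-242 = -9156
  a_12 = 2·-9156 + 0·-3720 + 2·-1520 + 2·-616 = -22584
  a_13 = 2·-22584 + 0·-9156 + 2·-3720 + 2·-1520 = -55648
  a_14 = 2·-55648 + 0·-22584 + 2·-9156 + 2·-3720 = -137048

2,0,2,2 ; -137048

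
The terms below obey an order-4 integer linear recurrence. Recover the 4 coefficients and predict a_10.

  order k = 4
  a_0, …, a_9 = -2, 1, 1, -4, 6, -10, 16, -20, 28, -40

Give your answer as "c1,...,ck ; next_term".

  a_4 = -1·-4 + 0·1 + -2·1 + -2·-2 = 6
  a_5 = -1·6 + 0·-4 + -2·1 + -2·1 = -10
  a_6 = -1·-10 + 0·6 + -2·-4 + -2·1 = 16
  a_7 = -1·16 + 0·-10 + -2·6 + -2·-4 = -20
  a_8 = -1·-20 + 0·16 + -2·-10 + -2·6 = 28
  a_9 = -1·28 + 0·-20 + -2·16 + -2·-10 = -40
  a_10 = -1·-40 + 0·28 + -2·-20 + -2·16 = 48

-1,0,-2,-2 ; 48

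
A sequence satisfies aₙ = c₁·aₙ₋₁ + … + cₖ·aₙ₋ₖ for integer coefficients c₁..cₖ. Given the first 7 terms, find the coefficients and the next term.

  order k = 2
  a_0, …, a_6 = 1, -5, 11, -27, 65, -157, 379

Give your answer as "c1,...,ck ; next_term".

-2,1 ; -915

  a_2 = -2·-5 + 1·1 = 11
  a_3 = -2·11 + 1·-5 = -27
  a_4 = -2·-27 + 1·11 = 65
  a_5 = -2·65 + 1·-27 = -157
  a_6 = -2·-157 + 1·65 = 379
  a_7 = -2·379 + 1·-157 = -915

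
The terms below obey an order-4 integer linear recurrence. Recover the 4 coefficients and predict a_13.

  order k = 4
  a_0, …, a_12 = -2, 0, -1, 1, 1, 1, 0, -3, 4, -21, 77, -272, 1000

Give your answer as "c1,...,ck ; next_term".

  a_4 = -3·1 + 2·-1 + -2·0 + -3·-2 = 1
  a_5 = -3·1 + 2·1 + -2·-1 + -3·0 = 1
  a_6 = -3·1 + 2·1 + -2·1 + -3·-1 = 0
  a_7 = -3·0 + 2·1 + -2·1 + -3·1 = -3
  a_8 = -3·-3 + 2·0 + -2·1 + -3·1 = 4
  a_9 = -3·4 + 2·-3 + -2·0 + -3·1 = -21
  a_10 = -3·-21 + 2·4 + -2·-3 + -3·0 = 77
  a_11 = -3·77 + 2·-21 + -2·4 + -3·-3 = -272
  a_12 = -3·-272 + 2·77 + -2·-21 + -3·4 = 1000
  a_13 = -3·1000 + 2·-272 + -2·77 + -3·-21 = -3635

-3,2,-2,-3 ; -3635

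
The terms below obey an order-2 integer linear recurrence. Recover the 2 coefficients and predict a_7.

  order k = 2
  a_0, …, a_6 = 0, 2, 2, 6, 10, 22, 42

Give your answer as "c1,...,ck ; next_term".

1,2 ; 86

  a_2 = 1·2 + 2·0 = 2
  a_3 = 1·2 + 2·2 = 6
  a_4 = 1·6 + 2·2 = 10
  a_5 = 1·10 + 2·6 = 22
  a_6 = 1·22 + 2·10 = 42
  a_7 = 1·42 + 2·22 = 86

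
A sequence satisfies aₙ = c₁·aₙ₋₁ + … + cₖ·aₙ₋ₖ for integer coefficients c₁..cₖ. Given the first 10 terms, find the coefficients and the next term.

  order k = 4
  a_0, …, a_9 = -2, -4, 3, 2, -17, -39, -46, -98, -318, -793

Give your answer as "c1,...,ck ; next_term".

2,-1,3,3 ; -1700

  a_4 = 2·2 + -1·3 + 3·-4 + 3·-2 = -17
  a_5 = 2·-17 + -1·2 + 3·3 + 3·-4 = -39
  a_6 = 2·-39 + -1·-17 + 3·2 + 3·3 = -46
  a_7 = 2·-46 + -1·-39 + 3·-17 + 3·2 = -98
  a_8 = 2·-98 + -1·-46 + 3·-39 + 3·-17 = -318
  a_9 = 2·-318 + -1·-98 + 3·-46 + 3·-39 = -793
  a_10 = 2·-793 + -1·-318 + 3·-98 + 3·-46 = -1700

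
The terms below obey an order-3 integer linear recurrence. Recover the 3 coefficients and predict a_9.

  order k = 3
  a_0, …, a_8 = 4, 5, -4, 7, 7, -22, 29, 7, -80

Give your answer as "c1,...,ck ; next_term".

-1,-1,2 ; 131

  a_3 = -1·-4 + -1·5 + 2·4 = 7
  a_4 = -1·7 + -1·-4 + 2·5 = 7
  a_5 = -1·7 + -1·7 + 2·-4 = -22
  a_6 = -1·-22 + -1·7 + 2·7 = 29
  a_7 = -1·29 + -1·-22 + 2·7 = 7
  a_8 = -1·7 + -1·29 + 2·-22 = -80
  a_9 = -1·-80 + -1·7 + 2·29 = 131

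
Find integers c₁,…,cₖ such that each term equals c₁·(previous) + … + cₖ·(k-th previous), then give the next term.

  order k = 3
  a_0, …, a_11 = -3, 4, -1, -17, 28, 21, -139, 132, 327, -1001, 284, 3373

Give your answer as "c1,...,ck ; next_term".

  a_3 = -1·-1 + -3·4 + 2·-3 = -17
  a_4 = -1·-17 + -3·-1 + 2·4 = 28
  a_5 = -1·28 + -3·-17 + 2·-1 = 21
  a_6 = -1·21 + -3·28 + 2·-17 = -139
  a_7 = -1·-139 + -3·21 + 2·28 = 132
  a_8 = -1·132 + -3·-139 + 2·21 = 327
  a_9 = -1·327 + -3·132 + 2·-139 = -1001
  a_10 = -1·-1001 + -3·327 + 2·132 = 284
  a_11 = -1·284 + -3·-1001 + 2·327 = 3373
  a_12 = -1·3373 + -3·284 + 2·-1001 = -6227

-1,-3,2 ; -6227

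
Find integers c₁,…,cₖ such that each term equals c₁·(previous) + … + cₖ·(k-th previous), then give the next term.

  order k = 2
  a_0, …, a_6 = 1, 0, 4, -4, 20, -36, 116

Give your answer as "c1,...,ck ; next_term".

-1,4 ; -260

  a_2 = -1·0 + 4·1 = 4
  a_3 = -1·4 + 4·0 = -4
  a_4 = -1·-4 + 4·4 = 20
  a_5 = -1·20 + 4·-4 = -36
  a_6 = -1·-36 + 4·20 = 116
  a_7 = -1·116 + 4·-36 = -260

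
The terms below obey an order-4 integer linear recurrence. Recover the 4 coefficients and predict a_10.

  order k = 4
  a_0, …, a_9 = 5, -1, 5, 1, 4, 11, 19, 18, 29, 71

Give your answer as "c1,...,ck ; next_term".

  a_4 = 1·1 + -1·5 + 2·-1 + 2·5 = 4
  a_5 = 1·4 + -1·1 + 2·5 + 2·-1 = 11
  a_6 = 1·11 + -1·4 + 2·1 + 2·5 = 19
  a_7 = 1·19 + -1·11 + 2·4 + 2·1 = 18
  a_8 = 1·18 + -1·19 + 2·11 + 2·4 = 29
  a_9 = 1·29 + -1·18 + 2·19 + 2·11 = 71
  a_10 = 1·71 + -1·29 + 2·18 + 2·19 = 116

1,-1,2,2 ; 116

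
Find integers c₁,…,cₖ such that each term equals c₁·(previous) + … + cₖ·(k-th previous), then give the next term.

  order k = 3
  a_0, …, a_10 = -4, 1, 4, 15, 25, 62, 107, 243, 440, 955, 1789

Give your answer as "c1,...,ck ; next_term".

  a_3 = 1·4 + 3·1 + -2·-4 = 15
  a_4 = 1·15 + 3·4 + -2·1 = 25
  a_5 = 1·25 + 3·15 + -2·4 = 62
  a_6 = 1·62 + 3·25 + -2·15 = 107
  a_7 = 1·107 + 3·62 + -2·25 = 243
  a_8 = 1·243 + 3·107 + -2·62 = 440
  a_9 = 1·440 + 3·243 + -2·107 = 955
  a_10 = 1·955 + 3·440 + -2·243 = 1789
  a_11 = 1·1789 + 3·955 + -2·440 = 3774

1,3,-2 ; 3774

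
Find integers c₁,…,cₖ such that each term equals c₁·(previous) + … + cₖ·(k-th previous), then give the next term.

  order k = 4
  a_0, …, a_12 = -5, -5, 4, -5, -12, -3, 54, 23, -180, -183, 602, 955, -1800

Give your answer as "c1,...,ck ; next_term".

0,-3,-2,2 ; -4435

  a_4 = 0·-5 + -3·4 + -2·-5 + 2·-5 = -12
  a_5 = 0·-12 + -3·-5 + -2·4 + 2·-5 = -3
  a_6 = 0·-3 + -3·-12 + -2·-5 + 2·4 = 54
  a_7 = 0·54 + -3·-3 + -2·-12 + 2·-5 = 23
  a_8 = 0·23 + -3·54 + -2·-3 + 2·-12 = -180
  a_9 = 0·-180 + -3·23 + -2·54 + 2·-3 = -183
  a_10 = 0·-183 + -3·-180 + -2·23 + 2·54 = 602
  a_11 = 0·602 + -3·-183 + -2·-180 + 2·23 = 955
  a_12 = 0·955 + -3·602 + -2·-183 + 2·-180 = -1800
  a_13 = 0·-1800 + -3·955 + -2·602 + 2·-183 = -4435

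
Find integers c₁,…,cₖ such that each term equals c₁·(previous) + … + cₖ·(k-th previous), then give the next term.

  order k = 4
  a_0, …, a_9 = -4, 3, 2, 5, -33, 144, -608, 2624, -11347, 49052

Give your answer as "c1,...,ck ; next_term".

-4,1,-1,3 ; -212003

  a_4 = -4·5 + 1·2 + -1·3 + 3·-4 = -33
  a_5 = -4·-33 + 1·5 + -1·2 + 3·3 = 144
  a_6 = -4·144 + 1·-33 + -1·5 + 3·2 = -608
  a_7 = -4·-608 + 1·144 + -1·-33 + 3·5 = 2624
  a_8 = -4·2624 + 1·-608 + -1·144 + 3·-33 = -11347
  a_9 = -4·-11347 + 1·2624 + -1·-608 + 3·144 = 49052
  a_10 = -4·49052 + 1·-11347 + -1·2624 + 3·-608 = -212003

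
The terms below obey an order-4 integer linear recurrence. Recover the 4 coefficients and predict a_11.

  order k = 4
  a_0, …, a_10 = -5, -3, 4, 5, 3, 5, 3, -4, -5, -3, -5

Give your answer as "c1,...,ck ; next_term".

1,-1,1,-1 ; -3

  a_4 = 1·5 + -1·4 + 1·-3 + -1·-5 = 3
  a_5 = 1·3 + -1·5 + 1·4 + -1·-3 = 5
  a_6 = 1·5 + -1·3 + 1·5 + -1·4 = 3
  a_7 = 1·3 + -1·5 + 1·3 + -1·5 = -4
  a_8 = 1·-4 + -1·3 + 1·5 + -1·3 = -5
  a_9 = 1·-5 + -1·-4 + 1·3 + -1·5 = -3
  a_10 = 1·-3 + -1·-5 + 1·-4 + -1·3 = -5
  a_11 = 1·-5 + -1·-3 + 1·-5 + -1·-4 = -3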